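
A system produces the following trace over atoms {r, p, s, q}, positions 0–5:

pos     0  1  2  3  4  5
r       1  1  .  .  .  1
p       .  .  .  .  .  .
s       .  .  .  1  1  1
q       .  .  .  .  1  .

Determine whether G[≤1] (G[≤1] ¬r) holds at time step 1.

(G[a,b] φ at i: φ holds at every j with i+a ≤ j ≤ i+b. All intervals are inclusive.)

No

Check G[≤1] ¬r at every j in [1,2]:
  j=1: fails at 1
  j=2: holds on [2,3]
Fails at j=1 → formula fails.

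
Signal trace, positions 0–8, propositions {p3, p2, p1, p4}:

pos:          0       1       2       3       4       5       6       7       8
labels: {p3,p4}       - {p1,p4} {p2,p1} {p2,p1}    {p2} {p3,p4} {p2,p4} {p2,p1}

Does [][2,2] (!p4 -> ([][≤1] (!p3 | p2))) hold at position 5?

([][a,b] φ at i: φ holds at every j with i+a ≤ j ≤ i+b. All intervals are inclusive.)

True

Check (!p4 -> ([][≤1] (!p3 | p2))) at every j in [7,7]:
  j=7: antecedent false → ✓
All positions satisfy it → formula holds.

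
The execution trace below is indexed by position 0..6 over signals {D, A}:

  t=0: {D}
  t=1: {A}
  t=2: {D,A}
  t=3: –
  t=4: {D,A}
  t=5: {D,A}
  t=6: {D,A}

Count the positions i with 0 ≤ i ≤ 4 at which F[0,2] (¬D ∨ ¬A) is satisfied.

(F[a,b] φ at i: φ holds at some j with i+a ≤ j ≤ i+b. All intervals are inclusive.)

4

Evaluate at each i in [0,4]:
  i=0: ✓ (witness j=0)
  i=1: ✓ (witness j=1)
  i=2: ✓ (witness j=3)
  i=3: ✓ (witness j=3)
  i=4: ✗ (none in [4,6])
Positions where it holds: {0, 1, 2, 3} → 4.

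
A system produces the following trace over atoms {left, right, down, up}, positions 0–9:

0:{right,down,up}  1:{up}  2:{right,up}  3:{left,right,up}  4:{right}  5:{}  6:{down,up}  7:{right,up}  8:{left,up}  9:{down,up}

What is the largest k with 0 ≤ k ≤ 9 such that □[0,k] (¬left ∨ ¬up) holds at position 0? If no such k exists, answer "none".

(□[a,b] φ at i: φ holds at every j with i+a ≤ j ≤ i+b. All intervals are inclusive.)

(¬left ∨ ¬up) must hold from j=0 onward; find where it first fails.
  j=0: holds
  j=1: holds
  j=2: holds
  j=3: fails
Holds on [0,2], so largest k = 2.

2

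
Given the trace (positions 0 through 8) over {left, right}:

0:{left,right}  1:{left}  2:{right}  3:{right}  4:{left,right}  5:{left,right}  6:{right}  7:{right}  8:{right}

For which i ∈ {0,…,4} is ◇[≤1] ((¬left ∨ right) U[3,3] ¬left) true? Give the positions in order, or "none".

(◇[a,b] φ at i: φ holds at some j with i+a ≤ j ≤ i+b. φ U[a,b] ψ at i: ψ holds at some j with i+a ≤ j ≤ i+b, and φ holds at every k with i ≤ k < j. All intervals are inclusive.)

2, 3, 4

Evaluate at each i in [0,4]:
  i=0: ✗ (none in [0,1])
  i=1: ✗ (none in [1,2])
  i=2: ✓ (witness j=3)
  i=3: ✓ (witness j=3)
  i=4: ✓ (witness j=4)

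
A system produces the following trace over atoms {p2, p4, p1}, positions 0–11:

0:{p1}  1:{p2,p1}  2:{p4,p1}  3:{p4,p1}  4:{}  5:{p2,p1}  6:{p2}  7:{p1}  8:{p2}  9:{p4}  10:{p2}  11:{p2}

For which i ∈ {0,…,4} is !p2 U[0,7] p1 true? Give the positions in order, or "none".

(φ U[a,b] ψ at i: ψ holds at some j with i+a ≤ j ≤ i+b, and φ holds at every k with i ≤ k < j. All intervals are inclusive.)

0, 1, 2, 3, 4

Evaluate at each i in [0,4]:
  i=0: ✓ (rhs at j=0)
  i=1: ✓ (rhs at j=1)
  i=2: ✓ (rhs at j=2)
  i=3: ✓ (rhs at j=3)
  i=4: ✓ (rhs at j=5; lhs holds on [4,4])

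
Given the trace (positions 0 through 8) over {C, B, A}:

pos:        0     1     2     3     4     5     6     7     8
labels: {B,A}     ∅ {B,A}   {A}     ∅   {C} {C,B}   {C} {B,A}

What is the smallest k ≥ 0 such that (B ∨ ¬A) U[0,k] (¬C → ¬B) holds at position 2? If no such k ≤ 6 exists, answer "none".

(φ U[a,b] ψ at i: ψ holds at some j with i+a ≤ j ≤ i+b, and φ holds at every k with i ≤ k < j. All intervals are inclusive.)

1

Need earliest j ≥ 2 with (¬C → ¬B), and (B ∨ ¬A) at every k in [2,j-1].
  j=2: rhs fails.
  j=3: rhs holds; lhs holds on [2,2]. k = 1.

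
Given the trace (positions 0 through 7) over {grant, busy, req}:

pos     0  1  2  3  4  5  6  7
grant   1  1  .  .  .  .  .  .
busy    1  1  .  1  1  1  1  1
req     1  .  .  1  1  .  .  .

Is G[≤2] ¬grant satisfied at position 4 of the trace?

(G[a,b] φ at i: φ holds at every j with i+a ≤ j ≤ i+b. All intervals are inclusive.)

Yes

Check ¬grant at every j in [4,6]:
  j=4: true
  j=5: true
  j=6: true
All positions satisfy it → formula holds.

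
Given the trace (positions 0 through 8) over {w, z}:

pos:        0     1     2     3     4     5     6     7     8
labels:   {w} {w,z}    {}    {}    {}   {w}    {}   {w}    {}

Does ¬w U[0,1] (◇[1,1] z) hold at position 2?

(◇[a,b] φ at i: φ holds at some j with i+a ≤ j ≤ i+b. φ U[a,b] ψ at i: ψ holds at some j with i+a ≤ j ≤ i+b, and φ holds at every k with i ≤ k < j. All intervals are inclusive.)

No

Need some j in [2,3] with ◇[1,1] z, and ¬w at every k in [2,j-1].
  j=2: ◇[1,1] z — fails (none in [3,3]).
  j=3: ◇[1,1] z — fails (none in [4,4]).
No j in the window works → until fails.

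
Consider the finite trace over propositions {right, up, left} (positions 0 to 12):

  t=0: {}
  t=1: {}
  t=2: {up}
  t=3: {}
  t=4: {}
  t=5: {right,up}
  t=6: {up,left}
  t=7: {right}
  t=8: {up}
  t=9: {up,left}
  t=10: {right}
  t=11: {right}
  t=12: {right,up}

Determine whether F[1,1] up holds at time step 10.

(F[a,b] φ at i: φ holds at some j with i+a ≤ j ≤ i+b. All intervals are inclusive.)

False

Check up at each j in [11,11]:
  j=11: false
No position in the window satisfies it → formula fails.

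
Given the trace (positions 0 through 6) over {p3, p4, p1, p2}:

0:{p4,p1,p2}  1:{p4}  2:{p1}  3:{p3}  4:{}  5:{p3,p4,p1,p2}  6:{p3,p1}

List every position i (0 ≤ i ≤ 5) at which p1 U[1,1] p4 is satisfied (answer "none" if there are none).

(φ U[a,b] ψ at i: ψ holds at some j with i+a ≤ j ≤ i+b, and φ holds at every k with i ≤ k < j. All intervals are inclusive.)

0

Evaluate at each i in [0,5]:
  i=0: ✓ (rhs at j=1; lhs holds on [0,0])
  i=1: ✗ (no rhs in [2,2])
  i=2: ✗ (no rhs in [3,3])
  i=3: ✗ (no rhs in [4,4])
  i=4: ✗ (lhs fails at k=4 before rhs at j=5)
  i=5: ✗ (no rhs in [6,6])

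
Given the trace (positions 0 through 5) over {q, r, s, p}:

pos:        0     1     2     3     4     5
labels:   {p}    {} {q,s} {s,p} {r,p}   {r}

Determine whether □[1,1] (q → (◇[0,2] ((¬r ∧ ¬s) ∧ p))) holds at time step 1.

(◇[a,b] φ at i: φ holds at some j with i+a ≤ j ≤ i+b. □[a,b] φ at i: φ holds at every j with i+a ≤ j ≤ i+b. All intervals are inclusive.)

Check (q → (◇[0,2] ((¬r ∧ ¬s) ∧ p))) at every j in [2,2]:
  j=2: antecedent true; consequent fails (none in [2,4]) → ✗
Fails at j=2 → formula fails.

False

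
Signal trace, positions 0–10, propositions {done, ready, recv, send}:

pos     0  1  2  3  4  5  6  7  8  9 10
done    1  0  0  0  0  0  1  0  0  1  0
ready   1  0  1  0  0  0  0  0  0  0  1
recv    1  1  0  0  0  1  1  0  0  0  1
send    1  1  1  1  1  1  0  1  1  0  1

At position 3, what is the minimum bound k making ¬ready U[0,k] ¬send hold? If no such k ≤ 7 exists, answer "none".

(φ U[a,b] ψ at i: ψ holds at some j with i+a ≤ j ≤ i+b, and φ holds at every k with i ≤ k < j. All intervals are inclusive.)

Need earliest j ≥ 3 with ¬send, and ¬ready at every k in [3,j-1].
  j=3: rhs fails.
  j=4: rhs fails.
  j=5: rhs fails.
  j=6: rhs holds; lhs holds on [3,5]. k = 3.

3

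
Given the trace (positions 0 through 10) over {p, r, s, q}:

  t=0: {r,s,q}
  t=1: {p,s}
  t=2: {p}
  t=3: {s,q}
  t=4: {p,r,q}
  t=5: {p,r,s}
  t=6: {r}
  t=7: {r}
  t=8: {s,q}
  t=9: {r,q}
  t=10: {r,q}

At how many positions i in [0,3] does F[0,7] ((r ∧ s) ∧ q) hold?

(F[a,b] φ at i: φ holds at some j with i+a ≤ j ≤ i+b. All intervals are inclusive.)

1

Evaluate at each i in [0,3]:
  i=0: ✓ (witness j=0)
  i=1: ✗ (none in [1,8])
  i=2: ✗ (none in [2,9])
  i=3: ✗ (none in [3,10])
Positions where it holds: {0} → 1.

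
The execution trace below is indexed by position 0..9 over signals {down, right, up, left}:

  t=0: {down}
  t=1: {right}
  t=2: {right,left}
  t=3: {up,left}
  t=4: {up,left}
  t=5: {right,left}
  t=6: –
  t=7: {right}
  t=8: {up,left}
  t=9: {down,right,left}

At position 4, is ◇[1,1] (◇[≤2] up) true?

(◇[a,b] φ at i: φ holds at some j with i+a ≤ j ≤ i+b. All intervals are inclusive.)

Does not hold

Check ◇[≤2] up at each j in [5,5]:
  j=5: fails (none in [5,7])
No position in the window satisfies it → formula fails.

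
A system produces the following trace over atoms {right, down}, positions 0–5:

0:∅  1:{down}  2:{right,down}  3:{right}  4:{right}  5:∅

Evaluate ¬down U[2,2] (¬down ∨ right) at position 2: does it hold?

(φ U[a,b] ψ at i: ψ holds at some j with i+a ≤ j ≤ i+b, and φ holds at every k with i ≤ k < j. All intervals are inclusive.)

Need some j in [4,4] with (¬down ∨ right), and ¬down at every k in [2,j-1].
  j=4: (¬down ∨ right) holds, but ¬down fails at k=2 → not this j.
No j in the window works → until fails.

Does not hold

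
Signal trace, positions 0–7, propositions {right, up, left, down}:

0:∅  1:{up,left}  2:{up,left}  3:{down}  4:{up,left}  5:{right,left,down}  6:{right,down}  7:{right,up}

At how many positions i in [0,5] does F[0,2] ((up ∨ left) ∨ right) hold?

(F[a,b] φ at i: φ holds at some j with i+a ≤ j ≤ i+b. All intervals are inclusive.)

Evaluate at each i in [0,5]:
  i=0: ✓ (witness j=1)
  i=1: ✓ (witness j=1)
  i=2: ✓ (witness j=2)
  i=3: ✓ (witness j=4)
  i=4: ✓ (witness j=4)
  i=5: ✓ (witness j=5)
Positions where it holds: {0, 1, 2, 3, 4, 5} → 6.

6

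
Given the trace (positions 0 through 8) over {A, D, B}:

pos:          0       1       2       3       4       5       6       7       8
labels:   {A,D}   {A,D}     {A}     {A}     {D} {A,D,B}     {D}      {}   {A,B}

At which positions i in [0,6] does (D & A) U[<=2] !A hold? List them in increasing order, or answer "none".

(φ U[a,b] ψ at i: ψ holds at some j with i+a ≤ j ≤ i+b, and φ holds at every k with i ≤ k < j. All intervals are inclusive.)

4, 5, 6

Evaluate at each i in [0,6]:
  i=0: ✗ (no rhs in [0,2])
  i=1: ✗ (no rhs in [1,3])
  i=2: ✗ (lhs fails at k=2 before rhs at j=4)
  i=3: ✗ (lhs fails at k=3 before rhs at j=4)
  i=4: ✓ (rhs at j=4)
  i=5: ✓ (rhs at j=6; lhs holds on [5,5])
  i=6: ✓ (rhs at j=6)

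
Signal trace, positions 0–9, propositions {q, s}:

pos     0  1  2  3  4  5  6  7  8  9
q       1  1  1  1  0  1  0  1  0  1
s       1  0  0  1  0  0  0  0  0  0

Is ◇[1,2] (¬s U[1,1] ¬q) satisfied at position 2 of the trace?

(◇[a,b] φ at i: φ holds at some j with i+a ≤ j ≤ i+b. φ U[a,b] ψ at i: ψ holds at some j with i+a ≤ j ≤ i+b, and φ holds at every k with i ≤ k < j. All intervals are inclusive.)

No

Check (¬s U[1,1] ¬q) at each j in [3,4]:
  j=3: fails
  j=4: fails
No position in the window satisfies it → formula fails.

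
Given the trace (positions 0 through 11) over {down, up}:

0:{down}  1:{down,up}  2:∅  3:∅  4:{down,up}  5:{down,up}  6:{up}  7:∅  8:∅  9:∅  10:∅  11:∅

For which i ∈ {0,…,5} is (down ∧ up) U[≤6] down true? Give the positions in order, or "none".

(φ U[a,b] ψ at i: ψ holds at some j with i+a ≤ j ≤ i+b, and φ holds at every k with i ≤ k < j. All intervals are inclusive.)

Evaluate at each i in [0,5]:
  i=0: ✓ (rhs at j=0)
  i=1: ✓ (rhs at j=1)
  i=2: ✗ (lhs fails at k=2 before rhs at j=4)
  i=3: ✗ (lhs fails at k=3 before rhs at j=4)
  i=4: ✓ (rhs at j=4)
  i=5: ✓ (rhs at j=5)

0, 1, 4, 5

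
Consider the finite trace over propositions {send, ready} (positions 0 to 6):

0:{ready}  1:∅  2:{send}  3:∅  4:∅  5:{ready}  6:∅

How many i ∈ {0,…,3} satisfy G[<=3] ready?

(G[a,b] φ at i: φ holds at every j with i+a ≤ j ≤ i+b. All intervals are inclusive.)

Evaluate at each i in [0,3]:
  i=0: ✗ (fails at j=1)
  i=1: ✗ (fails at j=1)
  i=2: ✗ (fails at j=2)
  i=3: ✗ (fails at j=3)
Positions where it holds: {} → 0.

0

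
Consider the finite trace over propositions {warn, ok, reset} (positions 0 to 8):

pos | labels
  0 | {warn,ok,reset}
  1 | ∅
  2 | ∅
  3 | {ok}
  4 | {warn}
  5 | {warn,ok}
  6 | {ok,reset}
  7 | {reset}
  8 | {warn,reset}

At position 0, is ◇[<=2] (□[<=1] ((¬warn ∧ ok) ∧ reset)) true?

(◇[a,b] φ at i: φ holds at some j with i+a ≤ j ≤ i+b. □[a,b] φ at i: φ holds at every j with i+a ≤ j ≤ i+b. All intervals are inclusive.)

Check □[<=1] ((¬warn ∧ ok) ∧ reset) at each j in [0,2]:
  j=0: fails at 0
  j=1: fails at 1
  j=2: fails at 2
No position in the window satisfies it → formula fails.

False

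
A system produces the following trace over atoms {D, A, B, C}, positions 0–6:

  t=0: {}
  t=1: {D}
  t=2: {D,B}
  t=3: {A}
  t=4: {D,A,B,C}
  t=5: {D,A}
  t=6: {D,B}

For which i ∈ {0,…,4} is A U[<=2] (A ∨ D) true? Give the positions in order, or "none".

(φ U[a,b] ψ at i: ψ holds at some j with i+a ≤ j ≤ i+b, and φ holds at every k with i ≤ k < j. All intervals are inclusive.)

1, 2, 3, 4

Evaluate at each i in [0,4]:
  i=0: ✗ (lhs fails at k=0 before rhs at j=1)
  i=1: ✓ (rhs at j=1)
  i=2: ✓ (rhs at j=2)
  i=3: ✓ (rhs at j=3)
  i=4: ✓ (rhs at j=4)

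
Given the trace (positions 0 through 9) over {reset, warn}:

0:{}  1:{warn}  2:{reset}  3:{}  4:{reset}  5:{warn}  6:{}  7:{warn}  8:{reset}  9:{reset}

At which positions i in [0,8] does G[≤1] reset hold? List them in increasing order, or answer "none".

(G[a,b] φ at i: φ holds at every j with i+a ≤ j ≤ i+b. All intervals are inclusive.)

Evaluate at each i in [0,8]:
  i=0: ✗ (fails at j=0)
  i=1: ✗ (fails at j=1)
  i=2: ✗ (fails at j=3)
  i=3: ✗ (fails at j=3)
  i=4: ✗ (fails at j=5)
  i=5: ✗ (fails at j=5)
  i=6: ✗ (fails at j=6)
  i=7: ✗ (fails at j=7)
  i=8: ✓ (all of [8,9])

8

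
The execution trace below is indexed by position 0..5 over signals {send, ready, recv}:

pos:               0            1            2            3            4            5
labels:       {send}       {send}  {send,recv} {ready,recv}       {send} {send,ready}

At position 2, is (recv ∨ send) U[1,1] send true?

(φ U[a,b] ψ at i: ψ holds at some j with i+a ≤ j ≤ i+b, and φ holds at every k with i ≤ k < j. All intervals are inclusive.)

False

Need some j in [3,3] with send, and (recv ∨ send) at every k in [2,j-1].
  j=3: send false.
No j in the window works → until fails.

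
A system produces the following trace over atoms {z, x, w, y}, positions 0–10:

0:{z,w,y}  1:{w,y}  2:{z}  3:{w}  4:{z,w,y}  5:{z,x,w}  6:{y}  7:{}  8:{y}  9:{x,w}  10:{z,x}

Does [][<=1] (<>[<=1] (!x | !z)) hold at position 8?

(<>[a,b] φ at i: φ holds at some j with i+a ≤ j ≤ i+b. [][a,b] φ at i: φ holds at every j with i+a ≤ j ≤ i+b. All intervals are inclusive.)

Check <>[<=1] (!x | !z) at every j in [8,9]:
  j=8: holds (witness at 8)
  j=9: holds (witness at 9)
All positions satisfy it → formula holds.

Yes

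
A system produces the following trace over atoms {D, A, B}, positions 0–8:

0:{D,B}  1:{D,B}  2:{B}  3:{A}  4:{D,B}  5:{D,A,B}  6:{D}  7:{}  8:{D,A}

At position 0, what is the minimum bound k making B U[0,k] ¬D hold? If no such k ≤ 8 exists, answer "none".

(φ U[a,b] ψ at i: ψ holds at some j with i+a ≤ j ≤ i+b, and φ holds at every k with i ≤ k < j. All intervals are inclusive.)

Need earliest j ≥ 0 with ¬D, and B at every k in [0,j-1].
  j=0: rhs fails.
  j=1: rhs fails.
  j=2: rhs holds; lhs holds on [0,1]. k = 2.

2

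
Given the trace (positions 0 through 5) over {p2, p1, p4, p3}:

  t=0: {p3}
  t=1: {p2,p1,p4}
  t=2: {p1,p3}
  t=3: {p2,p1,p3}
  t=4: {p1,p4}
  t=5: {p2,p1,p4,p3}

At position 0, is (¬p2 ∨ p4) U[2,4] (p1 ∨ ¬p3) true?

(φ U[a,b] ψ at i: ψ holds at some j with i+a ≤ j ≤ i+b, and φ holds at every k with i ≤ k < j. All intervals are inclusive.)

Holds

Need some j in [2,4] with (p1 ∨ ¬p3), and (¬p2 ∨ p4) at every k in [0,j-1].
  j=2: (p1 ∨ ¬p3) holds; (¬p2 ∨ p4) holds at every k in [0,1] → satisfied.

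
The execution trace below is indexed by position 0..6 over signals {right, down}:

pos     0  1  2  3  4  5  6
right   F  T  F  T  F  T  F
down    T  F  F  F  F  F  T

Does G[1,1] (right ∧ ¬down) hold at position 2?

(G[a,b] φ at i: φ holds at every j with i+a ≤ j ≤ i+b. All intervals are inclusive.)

Yes

Check (right ∧ ¬down) at every j in [3,3]:
  j=3: true
All positions satisfy it → formula holds.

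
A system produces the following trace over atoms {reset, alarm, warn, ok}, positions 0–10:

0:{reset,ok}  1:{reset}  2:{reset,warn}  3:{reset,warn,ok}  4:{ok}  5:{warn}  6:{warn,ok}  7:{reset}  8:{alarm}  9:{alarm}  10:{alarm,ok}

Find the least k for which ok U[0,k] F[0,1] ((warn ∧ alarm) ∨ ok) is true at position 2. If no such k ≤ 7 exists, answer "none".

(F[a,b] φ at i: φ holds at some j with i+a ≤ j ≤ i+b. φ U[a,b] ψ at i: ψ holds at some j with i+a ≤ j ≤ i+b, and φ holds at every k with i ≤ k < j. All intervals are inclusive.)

Need earliest j ≥ 2 with F[0,1] ((warn ∧ alarm) ∨ ok), and ok at every k in [2,j-1].
  j=2: rhs holds (empty prefix). k = 0.

0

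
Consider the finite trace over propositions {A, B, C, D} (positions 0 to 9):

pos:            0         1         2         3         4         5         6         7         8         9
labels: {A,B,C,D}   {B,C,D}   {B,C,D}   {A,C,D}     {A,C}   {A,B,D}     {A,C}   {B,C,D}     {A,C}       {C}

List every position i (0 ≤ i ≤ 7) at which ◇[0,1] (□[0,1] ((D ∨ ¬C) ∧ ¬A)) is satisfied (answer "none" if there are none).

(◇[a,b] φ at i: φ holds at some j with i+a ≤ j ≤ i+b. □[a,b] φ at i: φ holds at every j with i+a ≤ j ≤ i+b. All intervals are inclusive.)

Evaluate at each i in [0,7]:
  i=0: ✓ (witness j=1)
  i=1: ✓ (witness j=1)
  i=2: ✗ (none in [2,3])
  i=3: ✗ (none in [3,4])
  i=4: ✗ (none in [4,5])
  i=5: ✗ (none in [5,6])
  i=6: ✗ (none in [6,7])
  i=7: ✗ (none in [7,8])

0, 1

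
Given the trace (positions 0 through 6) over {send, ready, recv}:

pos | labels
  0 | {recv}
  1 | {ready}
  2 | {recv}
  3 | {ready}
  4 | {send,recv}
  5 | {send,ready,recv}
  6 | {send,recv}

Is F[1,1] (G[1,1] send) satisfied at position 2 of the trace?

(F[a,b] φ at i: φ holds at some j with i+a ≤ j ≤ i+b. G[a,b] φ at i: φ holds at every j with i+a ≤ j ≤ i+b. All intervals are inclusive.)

Yes

Check G[1,1] send at each j in [3,3]:
  j=3: holds on [4,4]
Found at j=3 → formula holds.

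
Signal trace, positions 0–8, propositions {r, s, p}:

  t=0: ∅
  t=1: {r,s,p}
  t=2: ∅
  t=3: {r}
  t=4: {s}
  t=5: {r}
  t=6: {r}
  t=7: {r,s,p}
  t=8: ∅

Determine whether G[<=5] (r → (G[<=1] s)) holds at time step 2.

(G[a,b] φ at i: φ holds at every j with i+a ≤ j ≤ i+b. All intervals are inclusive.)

False

Check (r → (G[<=1] s)) at every j in [2,7]:
  j=2: antecedent false → ✓
  j=3: antecedent true; consequent fails at 3 → ✗
  j=4: antecedent false → ✓
  j=5: antecedent true; consequent fails at 5 → ✗
  j=6: antecedent true; consequent fails at 6 → ✗
  j=7: antecedent true; consequent fails at 8 → ✗
Fails at j=3 → formula fails.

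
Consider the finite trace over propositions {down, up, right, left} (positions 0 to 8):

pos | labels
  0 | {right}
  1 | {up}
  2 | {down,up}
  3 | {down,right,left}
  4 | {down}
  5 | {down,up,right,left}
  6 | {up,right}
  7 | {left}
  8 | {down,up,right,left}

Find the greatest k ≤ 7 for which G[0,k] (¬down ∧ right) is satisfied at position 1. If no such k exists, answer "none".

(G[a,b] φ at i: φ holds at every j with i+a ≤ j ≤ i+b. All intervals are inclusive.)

(¬down ∧ right) must hold from j=1 onward; find where it first fails.
  j=1: fails → no k works.

none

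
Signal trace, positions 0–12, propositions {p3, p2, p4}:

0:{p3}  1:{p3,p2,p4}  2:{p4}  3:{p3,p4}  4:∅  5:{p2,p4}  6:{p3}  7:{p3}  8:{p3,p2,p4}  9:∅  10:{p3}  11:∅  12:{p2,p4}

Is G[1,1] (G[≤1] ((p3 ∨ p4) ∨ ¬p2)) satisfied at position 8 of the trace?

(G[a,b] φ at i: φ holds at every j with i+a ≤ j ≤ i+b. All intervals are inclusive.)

Check G[≤1] ((p3 ∨ p4) ∨ ¬p2) at every j in [9,9]:
  j=9: holds on [9,10]
All positions satisfy it → formula holds.

True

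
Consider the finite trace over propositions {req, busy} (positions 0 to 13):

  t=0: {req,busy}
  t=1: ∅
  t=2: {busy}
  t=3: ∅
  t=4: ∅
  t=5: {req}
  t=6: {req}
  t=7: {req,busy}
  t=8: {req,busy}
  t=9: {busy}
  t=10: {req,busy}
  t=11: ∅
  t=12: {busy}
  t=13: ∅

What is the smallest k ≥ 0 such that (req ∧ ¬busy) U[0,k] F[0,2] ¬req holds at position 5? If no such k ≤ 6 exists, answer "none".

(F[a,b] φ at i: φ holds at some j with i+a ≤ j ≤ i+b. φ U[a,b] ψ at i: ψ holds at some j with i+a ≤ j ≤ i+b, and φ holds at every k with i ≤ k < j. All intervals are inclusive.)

Need earliest j ≥ 5 with F[0,2] ¬req, and (req ∧ ¬busy) at every k in [5,j-1].
  j=5: rhs fails.
  j=6: rhs fails.
  j=7: rhs holds; lhs holds on [5,6]. k = 2.

2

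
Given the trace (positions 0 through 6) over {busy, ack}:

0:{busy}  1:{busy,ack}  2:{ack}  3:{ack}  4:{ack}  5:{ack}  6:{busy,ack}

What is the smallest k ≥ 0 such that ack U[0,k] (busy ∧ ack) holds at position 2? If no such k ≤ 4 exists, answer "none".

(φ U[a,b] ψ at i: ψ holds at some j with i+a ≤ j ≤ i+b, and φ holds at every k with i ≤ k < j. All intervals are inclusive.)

4

Need earliest j ≥ 2 with (busy ∧ ack), and ack at every k in [2,j-1].
  j=2: rhs fails.
  j=3: rhs fails.
  j=4: rhs fails.
  j=5: rhs fails.
  j=6: rhs holds; lhs holds on [2,5]. k = 4.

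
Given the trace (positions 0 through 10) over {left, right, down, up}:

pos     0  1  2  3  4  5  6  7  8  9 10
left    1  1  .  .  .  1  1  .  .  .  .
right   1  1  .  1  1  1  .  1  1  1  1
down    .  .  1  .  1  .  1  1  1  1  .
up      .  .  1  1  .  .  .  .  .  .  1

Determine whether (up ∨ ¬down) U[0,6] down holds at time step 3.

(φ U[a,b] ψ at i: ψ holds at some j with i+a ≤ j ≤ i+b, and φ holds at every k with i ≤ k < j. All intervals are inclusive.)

Need some j in [3,9] with down, and (up ∨ ¬down) at every k in [3,j-1].
  j=3: down false.
  j=4: down holds; (up ∨ ¬down) holds at every k in [3,3] → satisfied.

Holds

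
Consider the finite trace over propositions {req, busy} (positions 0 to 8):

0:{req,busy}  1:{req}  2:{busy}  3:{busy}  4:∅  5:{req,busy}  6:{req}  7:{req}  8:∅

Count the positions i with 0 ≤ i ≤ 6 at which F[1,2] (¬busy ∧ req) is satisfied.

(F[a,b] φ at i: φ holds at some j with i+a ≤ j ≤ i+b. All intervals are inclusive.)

Evaluate at each i in [0,6]:
  i=0: ✓ (witness j=1)
  i=1: ✗ (none in [2,3])
  i=2: ✗ (none in [3,4])
  i=3: ✗ (none in [4,5])
  i=4: ✓ (witness j=6)
  i=5: ✓ (witness j=6)
  i=6: ✓ (witness j=7)
Positions where it holds: {0, 4, 5, 6} → 4.

4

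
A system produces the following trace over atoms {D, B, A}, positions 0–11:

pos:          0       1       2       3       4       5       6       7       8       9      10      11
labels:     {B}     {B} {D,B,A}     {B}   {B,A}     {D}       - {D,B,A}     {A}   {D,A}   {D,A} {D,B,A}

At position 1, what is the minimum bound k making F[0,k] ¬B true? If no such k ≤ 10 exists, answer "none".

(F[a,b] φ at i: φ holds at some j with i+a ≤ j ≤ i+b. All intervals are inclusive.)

4

Scan j = 1,2,… for ¬B:
  j=1: fails
  j=2: fails
  j=3: fails
  j=4: fails
  j=5: holds
First hit at j=5, so smallest k = 5-1 = 4.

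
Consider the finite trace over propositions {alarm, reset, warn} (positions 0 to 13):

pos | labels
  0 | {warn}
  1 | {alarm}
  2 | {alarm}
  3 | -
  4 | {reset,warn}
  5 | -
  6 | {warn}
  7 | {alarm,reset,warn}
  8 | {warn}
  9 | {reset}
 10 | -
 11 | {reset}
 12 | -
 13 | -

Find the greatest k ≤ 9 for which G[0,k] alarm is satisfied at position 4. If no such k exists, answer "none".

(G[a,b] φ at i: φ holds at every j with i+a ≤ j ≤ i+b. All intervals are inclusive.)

alarm must hold from j=4 onward; find where it first fails.
  j=4: fails → no k works.

none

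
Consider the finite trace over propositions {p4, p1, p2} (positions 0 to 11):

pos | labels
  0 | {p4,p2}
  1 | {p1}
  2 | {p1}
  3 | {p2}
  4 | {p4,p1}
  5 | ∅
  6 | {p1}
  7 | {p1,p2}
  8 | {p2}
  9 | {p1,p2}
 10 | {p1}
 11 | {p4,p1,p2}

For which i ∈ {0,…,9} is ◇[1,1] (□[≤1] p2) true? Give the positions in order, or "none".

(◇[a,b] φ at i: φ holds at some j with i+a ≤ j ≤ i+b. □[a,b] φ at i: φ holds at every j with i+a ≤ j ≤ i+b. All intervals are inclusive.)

6, 7

Evaluate at each i in [0,9]:
  i=0: ✗ (none in [1,1])
  i=1: ✗ (none in [2,2])
  i=2: ✗ (none in [3,3])
  i=3: ✗ (none in [4,4])
  i=4: ✗ (none in [5,5])
  i=5: ✗ (none in [6,6])
  i=6: ✓ (witness j=7)
  i=7: ✓ (witness j=8)
  i=8: ✗ (none in [9,9])
  i=9: ✗ (none in [10,10])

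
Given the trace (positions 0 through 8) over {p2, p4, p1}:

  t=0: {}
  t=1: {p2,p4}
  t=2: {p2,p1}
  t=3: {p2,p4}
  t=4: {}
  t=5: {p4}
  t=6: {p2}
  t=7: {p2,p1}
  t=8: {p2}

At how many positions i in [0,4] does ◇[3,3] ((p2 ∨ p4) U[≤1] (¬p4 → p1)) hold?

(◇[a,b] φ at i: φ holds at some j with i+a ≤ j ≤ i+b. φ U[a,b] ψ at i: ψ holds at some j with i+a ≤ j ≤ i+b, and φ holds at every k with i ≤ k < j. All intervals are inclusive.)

4

Evaluate at each i in [0,4]:
  i=0: ✓ (witness j=3)
  i=1: ✗ (none in [4,4])
  i=2: ✓ (witness j=5)
  i=3: ✓ (witness j=6)
  i=4: ✓ (witness j=7)
Positions where it holds: {0, 2, 3, 4} → 4.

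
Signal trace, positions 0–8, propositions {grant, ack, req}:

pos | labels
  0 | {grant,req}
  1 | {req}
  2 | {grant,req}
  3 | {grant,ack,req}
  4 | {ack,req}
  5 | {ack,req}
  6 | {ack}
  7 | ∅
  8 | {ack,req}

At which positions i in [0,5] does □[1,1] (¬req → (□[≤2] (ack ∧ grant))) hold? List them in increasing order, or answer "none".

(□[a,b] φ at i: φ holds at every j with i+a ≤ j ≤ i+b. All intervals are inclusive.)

Evaluate at each i in [0,5]:
  i=0: ✓ (all of [1,1])
  i=1: ✓ (all of [2,2])
  i=2: ✓ (all of [3,3])
  i=3: ✓ (all of [4,4])
  i=4: ✓ (all of [5,5])
  i=5: ✗ (fails at j=6)

0, 1, 2, 3, 4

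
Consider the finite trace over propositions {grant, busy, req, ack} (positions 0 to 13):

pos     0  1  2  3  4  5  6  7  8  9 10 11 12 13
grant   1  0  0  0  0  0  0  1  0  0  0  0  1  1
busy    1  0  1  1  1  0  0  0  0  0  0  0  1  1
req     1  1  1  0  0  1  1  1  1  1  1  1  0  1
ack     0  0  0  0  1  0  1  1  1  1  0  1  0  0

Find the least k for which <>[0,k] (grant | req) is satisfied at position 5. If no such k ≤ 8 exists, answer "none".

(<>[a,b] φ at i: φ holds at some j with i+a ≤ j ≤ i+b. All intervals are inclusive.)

Scan j = 5,6,… for (grant | req):
  j=5: holds
First hit at j=5, so smallest k = 5-5 = 0.

0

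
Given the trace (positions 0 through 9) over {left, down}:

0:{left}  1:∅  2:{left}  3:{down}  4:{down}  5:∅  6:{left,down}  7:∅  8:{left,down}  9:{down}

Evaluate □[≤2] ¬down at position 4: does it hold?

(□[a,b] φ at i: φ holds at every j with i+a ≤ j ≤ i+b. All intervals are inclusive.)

False

Check ¬down at every j in [4,6]:
  j=4: false
  j=5: true
  j=6: false
Fails at j=4 → formula fails.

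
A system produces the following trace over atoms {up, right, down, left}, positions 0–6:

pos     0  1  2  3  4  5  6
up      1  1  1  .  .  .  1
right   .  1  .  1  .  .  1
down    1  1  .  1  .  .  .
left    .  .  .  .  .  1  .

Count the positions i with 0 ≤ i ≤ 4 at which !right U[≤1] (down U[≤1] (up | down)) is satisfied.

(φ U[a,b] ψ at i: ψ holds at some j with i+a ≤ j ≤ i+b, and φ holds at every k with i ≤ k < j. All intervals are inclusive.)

4

Evaluate at each i in [0,4]:
  i=0: ✓ (rhs at j=0)
  i=1: ✓ (rhs at j=1)
  i=2: ✓ (rhs at j=2)
  i=3: ✓ (rhs at j=3)
  i=4: ✗ (no rhs in [4,5])
Positions where it holds: {0, 1, 2, 3} → 4.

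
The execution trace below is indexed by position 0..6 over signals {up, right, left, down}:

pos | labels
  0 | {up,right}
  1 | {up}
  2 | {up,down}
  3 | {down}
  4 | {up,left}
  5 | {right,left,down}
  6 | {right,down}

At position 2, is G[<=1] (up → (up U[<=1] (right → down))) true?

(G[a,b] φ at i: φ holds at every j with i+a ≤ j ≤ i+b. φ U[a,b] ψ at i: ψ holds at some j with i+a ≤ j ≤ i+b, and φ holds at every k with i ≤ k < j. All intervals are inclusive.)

Check (up → (up U[<=1] (right → down))) at every j in [2,3]:
  j=2: antecedent true; consequent holds → ✓
  j=3: antecedent false → ✓
All positions satisfy it → formula holds.

True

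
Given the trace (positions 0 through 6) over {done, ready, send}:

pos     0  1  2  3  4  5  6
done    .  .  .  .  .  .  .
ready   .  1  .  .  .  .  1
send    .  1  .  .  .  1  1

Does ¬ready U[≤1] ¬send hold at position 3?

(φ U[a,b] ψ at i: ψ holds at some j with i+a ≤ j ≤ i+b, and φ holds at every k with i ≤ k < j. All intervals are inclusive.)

Need some j in [3,4] with ¬send, and ¬ready at every k in [3,j-1].
  j=3: ¬send holds; no prefix to check → satisfied.

Holds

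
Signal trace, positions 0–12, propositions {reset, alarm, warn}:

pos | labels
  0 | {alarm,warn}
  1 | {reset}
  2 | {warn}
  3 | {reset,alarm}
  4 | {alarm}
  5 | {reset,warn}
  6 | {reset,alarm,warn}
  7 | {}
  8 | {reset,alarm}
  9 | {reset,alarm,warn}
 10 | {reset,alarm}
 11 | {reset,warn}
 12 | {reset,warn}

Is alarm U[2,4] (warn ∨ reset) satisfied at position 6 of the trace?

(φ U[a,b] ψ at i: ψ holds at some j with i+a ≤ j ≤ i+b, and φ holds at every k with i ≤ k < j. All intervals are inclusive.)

No

Need some j in [8,10] with (warn ∨ reset), and alarm at every k in [6,j-1].
  j=8: (warn ∨ reset) holds, but alarm fails at k=7 → not this j.
  j=9: (warn ∨ reset) holds, but alarm fails at k=7 → not this j.
  j=10: (warn ∨ reset) holds, but alarm fails at k=7 → not this j.
No j in the window works → until fails.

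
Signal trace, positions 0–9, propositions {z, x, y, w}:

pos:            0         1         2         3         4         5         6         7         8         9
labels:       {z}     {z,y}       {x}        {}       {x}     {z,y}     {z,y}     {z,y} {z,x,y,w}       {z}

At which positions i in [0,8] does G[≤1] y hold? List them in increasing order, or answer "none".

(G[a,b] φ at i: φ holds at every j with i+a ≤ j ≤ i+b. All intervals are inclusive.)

Evaluate at each i in [0,8]:
  i=0: ✗ (fails at j=0)
  i=1: ✗ (fails at j=2)
  i=2: ✗ (fails at j=2)
  i=3: ✗ (fails at j=3)
  i=4: ✗ (fails at j=4)
  i=5: ✓ (all of [5,6])
  i=6: ✓ (all of [6,7])
  i=7: ✓ (all of [7,8])
  i=8: ✗ (fails at j=9)

5, 6, 7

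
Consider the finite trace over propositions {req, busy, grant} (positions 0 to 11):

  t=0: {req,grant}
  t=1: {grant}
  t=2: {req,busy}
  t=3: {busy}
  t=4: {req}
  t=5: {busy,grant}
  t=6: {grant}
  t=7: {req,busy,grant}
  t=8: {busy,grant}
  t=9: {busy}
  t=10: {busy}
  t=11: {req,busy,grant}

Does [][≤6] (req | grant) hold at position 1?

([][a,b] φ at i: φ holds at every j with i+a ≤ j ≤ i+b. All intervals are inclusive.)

Does not hold

Check (req | grant) at every j in [1,7]:
  j=1: true
  j=2: true
  j=3: false
  j=4: true
  j=5: true
  j=6: true
  j=7: true
Fails at j=3 → formula fails.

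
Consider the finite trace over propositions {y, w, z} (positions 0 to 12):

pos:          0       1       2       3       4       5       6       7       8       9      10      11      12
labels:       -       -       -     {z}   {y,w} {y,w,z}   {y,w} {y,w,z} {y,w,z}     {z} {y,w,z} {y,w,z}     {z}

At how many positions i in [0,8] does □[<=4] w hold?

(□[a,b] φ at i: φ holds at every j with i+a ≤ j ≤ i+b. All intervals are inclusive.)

1

Evaluate at each i in [0,8]:
  i=0: ✗ (fails at j=0)
  i=1: ✗ (fails at j=1)
  i=2: ✗ (fails at j=2)
  i=3: ✗ (fails at j=3)
  i=4: ✓ (all of [4,8])
  i=5: ✗ (fails at j=9)
  i=6: ✗ (fails at j=9)
  i=7: ✗ (fails at j=9)
  i=8: ✗ (fails at j=9)
Positions where it holds: {4} → 1.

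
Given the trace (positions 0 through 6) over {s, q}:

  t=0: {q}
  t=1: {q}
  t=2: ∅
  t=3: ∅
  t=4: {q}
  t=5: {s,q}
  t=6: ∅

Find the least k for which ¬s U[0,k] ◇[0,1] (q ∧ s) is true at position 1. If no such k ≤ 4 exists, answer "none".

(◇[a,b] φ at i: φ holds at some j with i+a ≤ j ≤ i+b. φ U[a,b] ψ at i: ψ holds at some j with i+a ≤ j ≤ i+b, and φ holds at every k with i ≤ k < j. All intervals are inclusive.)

3

Need earliest j ≥ 1 with ◇[0,1] (q ∧ s), and ¬s at every k in [1,j-1].
  j=1: rhs fails.
  j=2: rhs fails.
  j=3: rhs fails.
  j=4: rhs holds; lhs holds on [1,3]. k = 3.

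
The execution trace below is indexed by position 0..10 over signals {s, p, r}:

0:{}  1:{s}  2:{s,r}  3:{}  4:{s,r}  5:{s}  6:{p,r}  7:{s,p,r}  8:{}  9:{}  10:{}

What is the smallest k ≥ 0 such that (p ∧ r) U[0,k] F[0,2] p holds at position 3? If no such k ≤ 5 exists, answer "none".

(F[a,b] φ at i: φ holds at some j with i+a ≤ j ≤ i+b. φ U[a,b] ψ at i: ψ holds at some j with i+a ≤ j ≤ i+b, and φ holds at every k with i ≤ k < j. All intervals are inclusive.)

none

Need earliest j ≥ 3 with F[0,2] p, and (p ∧ r) at every k in [3,j-1].
  j=3: rhs fails.
  j=4: rhs holds but lhs fails at k=3.
  j=5: rhs holds but lhs fails at k=3.
  j=6: rhs holds but lhs fails at k=3.
  j=7: rhs holds but lhs fails at k=3.
  j=8: rhs fails.
No witness within the range → none.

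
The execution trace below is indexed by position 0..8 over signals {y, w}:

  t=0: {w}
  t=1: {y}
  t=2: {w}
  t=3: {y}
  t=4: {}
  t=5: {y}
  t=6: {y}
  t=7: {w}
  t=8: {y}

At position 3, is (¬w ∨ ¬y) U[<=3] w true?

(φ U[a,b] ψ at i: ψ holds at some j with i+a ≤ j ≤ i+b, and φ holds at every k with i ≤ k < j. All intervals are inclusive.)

No

Need some j in [3,6] with w, and (¬w ∨ ¬y) at every k in [3,j-1].
  j=3: w false.
  j=4: w false.
  j=5: w false.
  j=6: w false.
No j in the window works → until fails.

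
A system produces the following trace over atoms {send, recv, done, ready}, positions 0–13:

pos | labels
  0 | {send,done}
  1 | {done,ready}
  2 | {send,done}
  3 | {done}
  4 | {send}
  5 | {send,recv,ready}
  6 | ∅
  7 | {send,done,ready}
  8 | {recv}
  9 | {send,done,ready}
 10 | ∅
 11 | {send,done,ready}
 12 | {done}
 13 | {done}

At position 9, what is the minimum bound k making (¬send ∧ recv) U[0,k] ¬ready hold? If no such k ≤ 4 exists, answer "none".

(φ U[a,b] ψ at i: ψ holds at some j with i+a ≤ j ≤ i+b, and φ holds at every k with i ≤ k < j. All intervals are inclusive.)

none

Need earliest j ≥ 9 with ¬ready, and (¬send ∧ recv) at every k in [9,j-1].
  j=9: rhs fails.
  j=10: rhs holds but lhs fails at k=9.
  j=11: rhs fails.
  j=12: rhs holds but lhs fails at k=9.
  j=13: rhs holds but lhs fails at k=9.
No witness within the range → none.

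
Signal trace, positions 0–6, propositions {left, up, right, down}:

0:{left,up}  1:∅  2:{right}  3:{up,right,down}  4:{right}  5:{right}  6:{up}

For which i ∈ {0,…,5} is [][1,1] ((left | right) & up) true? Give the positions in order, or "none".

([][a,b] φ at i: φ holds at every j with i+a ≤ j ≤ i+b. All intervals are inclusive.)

Evaluate at each i in [0,5]:
  i=0: ✗ (fails at j=1)
  i=1: ✗ (fails at j=2)
  i=2: ✓ (all of [3,3])
  i=3: ✗ (fails at j=4)
  i=4: ✗ (fails at j=5)
  i=5: ✗ (fails at j=6)

2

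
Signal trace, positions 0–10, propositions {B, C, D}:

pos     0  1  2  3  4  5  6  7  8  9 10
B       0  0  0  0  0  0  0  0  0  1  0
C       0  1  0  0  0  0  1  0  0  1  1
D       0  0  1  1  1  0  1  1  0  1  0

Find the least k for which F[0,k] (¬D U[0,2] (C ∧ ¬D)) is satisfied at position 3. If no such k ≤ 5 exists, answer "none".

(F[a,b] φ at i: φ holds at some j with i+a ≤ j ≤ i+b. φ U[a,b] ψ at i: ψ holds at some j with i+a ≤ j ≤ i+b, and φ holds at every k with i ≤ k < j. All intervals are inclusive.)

Scan j = 3,4,… for (¬D U[0,2] (C ∧ ¬D)):
  j=3: fails
  j=4: fails
  j=5: fails
  j=6: fails
  j=7: fails
  j=8: fails
No j in [3,8] satisfies it → none.

none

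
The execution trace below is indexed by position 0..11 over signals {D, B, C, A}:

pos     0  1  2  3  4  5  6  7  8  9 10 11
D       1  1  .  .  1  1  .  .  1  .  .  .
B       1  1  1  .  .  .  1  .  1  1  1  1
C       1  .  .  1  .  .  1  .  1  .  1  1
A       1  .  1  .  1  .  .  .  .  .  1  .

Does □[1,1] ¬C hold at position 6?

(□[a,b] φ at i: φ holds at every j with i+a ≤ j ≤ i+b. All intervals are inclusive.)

Holds

Check ¬C at every j in [7,7]:
  j=7: true
All positions satisfy it → formula holds.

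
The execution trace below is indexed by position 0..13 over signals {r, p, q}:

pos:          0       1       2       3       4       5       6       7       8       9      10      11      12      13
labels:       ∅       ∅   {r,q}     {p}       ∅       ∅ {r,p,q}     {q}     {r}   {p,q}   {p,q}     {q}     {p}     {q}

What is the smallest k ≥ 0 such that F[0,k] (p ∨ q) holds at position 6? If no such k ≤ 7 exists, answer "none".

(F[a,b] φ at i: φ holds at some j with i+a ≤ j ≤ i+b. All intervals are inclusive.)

0

Scan j = 6,7,… for (p ∨ q):
  j=6: holds
First hit at j=6, so smallest k = 6-6 = 0.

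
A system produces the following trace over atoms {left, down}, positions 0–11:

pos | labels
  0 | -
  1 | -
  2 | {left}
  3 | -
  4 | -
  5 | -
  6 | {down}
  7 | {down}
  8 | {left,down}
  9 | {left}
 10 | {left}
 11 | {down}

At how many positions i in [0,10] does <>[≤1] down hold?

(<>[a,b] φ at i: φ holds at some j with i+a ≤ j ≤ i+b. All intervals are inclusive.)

5

Evaluate at each i in [0,10]:
  i=0: ✗ (none in [0,1])
  i=1: ✗ (none in [1,2])
  i=2: ✗ (none in [2,3])
  i=3: ✗ (none in [3,4])
  i=4: ✗ (none in [4,5])
  i=5: ✓ (witness j=6)
  i=6: ✓ (witness j=6)
  i=7: ✓ (witness j=7)
  i=8: ✓ (witness j=8)
  i=9: ✗ (none in [9,10])
  i=10: ✓ (witness j=11)
Positions where it holds: {5, 6, 7, 8, 10} → 5.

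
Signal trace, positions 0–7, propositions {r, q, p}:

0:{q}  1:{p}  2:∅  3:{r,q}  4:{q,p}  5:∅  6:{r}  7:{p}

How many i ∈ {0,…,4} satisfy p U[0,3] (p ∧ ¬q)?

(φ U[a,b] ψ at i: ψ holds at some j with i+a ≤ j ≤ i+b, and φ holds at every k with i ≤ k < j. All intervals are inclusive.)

Evaluate at each i in [0,4]:
  i=0: ✗ (lhs fails at k=0 before rhs at j=1)
  i=1: ✓ (rhs at j=1)
  i=2: ✗ (no rhs in [2,5])
  i=3: ✗ (no rhs in [3,6])
  i=4: ✗ (lhs fails at k=5 before rhs at j=7)
Positions where it holds: {1} → 1.

1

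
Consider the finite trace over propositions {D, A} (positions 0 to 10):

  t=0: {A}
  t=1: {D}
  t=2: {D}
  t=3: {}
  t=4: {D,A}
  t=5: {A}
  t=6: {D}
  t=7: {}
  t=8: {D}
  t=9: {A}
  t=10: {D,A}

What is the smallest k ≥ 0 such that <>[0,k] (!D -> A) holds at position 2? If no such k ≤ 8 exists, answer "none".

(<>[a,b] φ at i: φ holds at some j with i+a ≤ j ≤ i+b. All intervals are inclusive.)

Scan j = 2,3,… for (!D -> A):
  j=2: holds
First hit at j=2, so smallest k = 2-2 = 0.

0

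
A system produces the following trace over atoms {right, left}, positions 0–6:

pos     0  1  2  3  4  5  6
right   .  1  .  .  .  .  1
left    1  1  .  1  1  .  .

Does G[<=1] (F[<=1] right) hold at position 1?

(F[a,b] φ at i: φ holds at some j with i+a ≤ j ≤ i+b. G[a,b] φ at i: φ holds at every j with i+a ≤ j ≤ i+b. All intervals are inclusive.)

Check F[<=1] right at every j in [1,2]:
  j=1: holds (witness at 1)
  j=2: fails (none in [2,3])
Fails at j=2 → formula fails.

No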